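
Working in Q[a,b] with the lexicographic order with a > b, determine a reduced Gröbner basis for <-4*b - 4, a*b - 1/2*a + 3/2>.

G = {a - 1, b + 1}

f_1 = -4*b - 4, LT = b.
f_2 = a*b - 1/2*a + 3/2, LT = a*b.

S(f_1,f_2): lcm = a*b. S = 3/2*a - 3/2.
  reduce S modulo (f_1, f_2):
  remainder 3/2*a - 3/2 ≠ 0; add g_3 = 3/2*a - 3/2 to the basis.

The other S-polynomials (S(f_1,g_3), S(f_2,g_3)) all reduce to 0 modulo the current basis, so we have a Gröbner basis.
Inter-reduce: drop elements whose leading term is divisible by another's, tail-reduce, and make monic.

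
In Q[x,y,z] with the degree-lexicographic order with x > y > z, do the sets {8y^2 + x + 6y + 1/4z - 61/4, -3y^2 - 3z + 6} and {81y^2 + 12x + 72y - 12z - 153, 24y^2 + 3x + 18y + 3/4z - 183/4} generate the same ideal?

Yes, the ideals are equal.

For a fixed monomial order, each ideal has a unique reduced Gröbner basis; comparing bases decides equality.
Buchberger on the first generating set:
f_1 = 8y^2 + x + 6y + 1/4z - 61/4, LT = y^2.
f_2 = -3y^2 - 3z + 6, LT = y^2.

S(f_1,f_2): lcm = y^2. S = 1/8x + 3/4y - 31/32z + 3/32.
  reduce S modulo (f_1, f_2):
  remainder 1/8x + 3/4y - 31/32z + 3/32 ≠ 0; add g_3 = 1/8x + 3/4y - 31/32z + 3/32 to the basis.

The other S-polynomials (S(f_1,g_3), S(f_2,g_3)) all reduce to 0 modulo the current basis, so we have a Gröbner basis.
Inter-reduce: drop elements whose leading term is divisible by another's, tail-reduce, and make monic.
Reduced Gröbner basis: {y^2 + z - 2, x + 6y - 31/4z + 3/4}.

Buchberger on the second generating set:
h_1 = 81y^2 + 12x + 72y - 12z - 153, LT = y^2.
h_2 = 24y^2 + 3x + 18y + 3/4z - 183/4, LT = y^2.

S(h_1,h_2): lcm = y^2. S = 5/216x + 5/36y - 155/864z + 5/288.
  reduce S modulo (h_1, h_2):
  remainder 5/216x + 5/36y - 155/864z + 5/288 ≠ 0; add k_3 = 5/216x + 5/36y - 155/864z + 5/288 to the basis.

The other S-polynomials (S(h_1,k_3), S(h_2,k_3)) all reduce to 0 modulo the current basis, so we have a Gröbner basis.
Inter-reduce: drop elements whose leading term is divisible by another's, tail-reduce, and make monic.
Reduced Gröbner basis: {y^2 + z - 2, x + 6y - 31/4z + 3/4}.

The two bases agree; hence the ideals are identical.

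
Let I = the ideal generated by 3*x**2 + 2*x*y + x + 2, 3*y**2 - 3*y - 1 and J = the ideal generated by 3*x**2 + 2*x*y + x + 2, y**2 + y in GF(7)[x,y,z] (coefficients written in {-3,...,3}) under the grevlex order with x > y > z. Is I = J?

No, the ideals differ.

For a fixed monomial order, each ideal has a unique reduced Gröbner basis; comparing bases decides equality.
Buchberger on the first generating set:
f_1 = 3*x**2 + 2*x*y + x + 2, LT = x**2.
f_2 = 3*y**2 - 3*y - 1, LT = y**2.

The S-polynomials (S(f_1,f_2)) all reduce to 0 modulo the current basis, so we have a Gröbner basis.
Inter-reduce: drop elements whose leading term is divisible by another's, tail-reduce, and make monic.
Reduced Gröbner basis: {x**2 + 3*x*y - 2*x + 3, y**2 - y + 2}.

Buchberger on the second generating set:
h_1 = 3*x**2 + 2*x*y + x + 2, LT = x**2.
h_2 = y**2 + y, LT = y**2.

The S-polynomials (S(h_1,h_2)) all reduce to 0 modulo the current basis, so we have a Gröbner basis.
Inter-reduce: drop elements whose leading term is divisible by another's, tail-reduce, and make monic.
Reduced Gröbner basis: {x**2 + 3*x*y - 2*x + 3, y**2 + y}.

These differ, so the ideals are not equal.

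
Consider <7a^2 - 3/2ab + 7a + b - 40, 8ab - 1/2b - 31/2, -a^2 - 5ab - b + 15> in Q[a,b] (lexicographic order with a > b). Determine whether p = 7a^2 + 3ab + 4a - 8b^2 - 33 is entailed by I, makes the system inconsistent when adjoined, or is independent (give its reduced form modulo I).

Adjoining 7a^2 + 3ab + 4a - 8b^2 - 33 makes the ideal the whole ring: the system is inconsistent.

First compute the reduced Gröbner basis of I by Buchberger's algorithm.
f_1 = 7a^2 - 3/2ab + 7a + b - 40, LT = a^2.
f_2 = 8ab - 1/2b - 31/2, LT = ab.
f_3 = -a^2 - 5ab - b + 15, LT = a^2.

S(f_1,f_2): lcm = a^2b. S = -3/14ab^2 + 17/16ab + 31/16a + 1/7b^2 - 40/7b.
  reduce S modulo (f_1, f_2, f_3):
  remainder 31/16a + 29/224b^2 - 10865/1792b + 527/256 ≠ 0; add h_4 = 31/16a + 29/224b^2 - 10865/1792b + 527/256 to the basis.

S(f_1,f_3): lcm = a^2. S = -73/14ab + a - 6/7b + 65/7.
  reduce S modulo (f_1, f_2, f_3, h_4):
  remainder -29/434b^2 + 13515/6944b - 421/224 ≠ 0; add h_5 = -29/434b^2 + 13515/6944b - 421/224 to the basis.

S(f_2,f_3): lcm = a^2b. S = -5ab^2 - 1/16ab - 31/16a - b^2 + 15b.
  reduce S modulo (f_1, f_2, f_3, h_4, h_5):
  remainder -3659891/103936b + 3659891/103936 ≠ 0; add h_6 = -3659891/103936b + 3659891/103936 to the basis.

The other S-polynomials (S(f_1,h_4), S(f_2,h_4), S(f_3,h_4), S(f_1,h_5), S(f_2,h_5), S(f_3,h_5), S(h_4,h_5), S(f_1,h_6), S(f_2,h_6), S(f_3,h_6), S(h_4,h_6), S(h_5,h_6)) all reduce to 0 modulo the current basis, so we have a Gröbner basis.
Inter-reduce: drop elements whose leading term is divisible by another's, tail-reduce, and make monic.
Reduced Gröbner basis: {a - 2, b - 1}.
Label its elements g_1 = a - 2, g_2 = b - 1.

Reduce p = 7a^2 + 3ab + 4a - 8b^2 - 33 modulo G:
  leading term a^2: subtract (7a)·g_1 from 7a^2 + 3ab + 4a - 8b^2 - 33 → 3ab + 18a - 8b^2 - 33
  leading term ab: subtract (3b)·g_1 from 3ab + 18a - 8b^2 - 33 → 18a - 8b^2 + 6b - 33
  leading term a: subtract (18)·g_1 from 18a - 8b^2 + 6b - 33 → -8b^2 + 6b + 3
  leading term b^2: subtract (-8b)·g_2 from -8b^2 + 6b + 3 → -2b + 3
  leading term b: subtract (-2)·g_2 from -2b + 3 → 1
  leading term 1: no divisor's leading term divides it; move 1 to the remainder.
  normal form = 1.
The normal form is nonzero, so p ∉ I. Since p minus its normal form lies in I, I + (p) = I + (r) where r = 1; decide whether this ideal is the whole ring.
Here r = 1 is a nonzero constant, hence a unit: 1 ∈ I + (p), the Gröbner basis of I + (p) is {1}, and the enlarged system has no common solution — adjoining p is inconsistent.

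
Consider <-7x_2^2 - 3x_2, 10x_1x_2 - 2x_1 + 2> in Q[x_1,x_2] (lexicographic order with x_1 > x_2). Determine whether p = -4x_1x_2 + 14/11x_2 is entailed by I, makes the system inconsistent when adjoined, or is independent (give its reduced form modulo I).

-4x_1x_2 + 14/11x_2 lies in I (it reduces to 0).

First compute the reduced Gröbner basis of I by Buchberger's algorithm.
f_1 = -7x_2^2 - 3x_2, LT = x_2^2.
f_2 = 10x_1x_2 - 2x_1 + 2, LT = x_1x_2.

S(f_1,f_2): lcm = x_1x_2^2. S = 22/35x_1x_2 - 1/5x_2.
  leading term x_1x_2: subtract (11/175)·f_2 from 22/35x_1x_2 - 1/5x_2 → 22/175x_1 - 1/5x_2 - 22/175
  leading term x_1: no divisor's leading term divides it; move 22/175x_1 to the remainder.
  leading term x_2: no divisor's leading term divides it; move -1/5x_2 to the remainder.
  leading term 1: no divisor's leading term divides it; move -22/175 to the remainder.
  remainder 22/175x_1 - 1/5x_2 - 22/175 ≠ 0; add h_3 = 22/175x_1 - 1/5x_2 - 22/175 to the basis.

The other S-polynomials (S(f_1,h_3), S(f_2,h_3)) all reduce to 0 modulo the current basis, so we have a Gröbner basis.
Inter-reduce: drop elements whose leading term is divisible by another's, tail-reduce, and make monic.
Reduced Gröbner basis: {x_1 - 35/22x_2 - 1, x_2^2 + 3/7x_2}.
Label its elements g_1 = x_1 - 35/22x_2 - 1, g_2 = x_2^2 + 3/7x_2.

Reduce p = -4x_1x_2 + 14/11x_2 modulo G:
  leading term x_1x_2: subtract (-4x_2)·g_1 from -4x_1x_2 + 14/11x_2 → -70/11x_2^2 - 30/11x_2
  leading term x_2^2: subtract (-70/11)·g_2 from -70/11x_2^2 - 30/11x_2 → 0
  normal form = 0.
Since the normal form is 0, p ∈ I.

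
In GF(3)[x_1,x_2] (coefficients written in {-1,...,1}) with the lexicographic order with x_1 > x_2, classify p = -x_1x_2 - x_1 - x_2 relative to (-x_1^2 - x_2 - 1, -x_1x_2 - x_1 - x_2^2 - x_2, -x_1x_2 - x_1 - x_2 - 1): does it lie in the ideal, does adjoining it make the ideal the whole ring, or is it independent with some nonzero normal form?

First compute the reduced Gröbner basis of I by Buchberger's algorithm.
f_1 = -x_1^2 - x_2 - 1, LT = x_1^2.
f_2 = -x_1x_2 - x_1 - x_2^2 - x_2, LT = x_1x_2.
f_3 = -x_1x_2 - x_1 - x_2 - 1, LT = x_1x_2.

S(f_1,f_2): lcm = x_1^2x_2. S = -x_1^2 - x_1x_2^2 - x_1x_2 + x_2^2 + x_2.
  leading term x_1^2: subtract (1)·f_1 from -x_1^2 - x_1x_2^2 - x_1x_2 + x_2^2 + x_2 → -x_1x_2^2 - x_1x_2 + x_2^2 - x_2 + 1
  leading term x_1x_2^2: subtract (x_2)·f_2 from -x_1x_2^2 - x_1x_2 + x_2^2 - x_2 + 1 → x_2^3 - x_2^2 - x_2 + 1
  leading term x_2^3: no divisor's leading term divides it; move x_2^3 to the remainder.
  leading term x_2^2: no divisor's leading term divides it; move -x_2^2 to the remainder.
  leading term x_2: no divisor's leading term divides it; move -x_2 to the remainder.
  leading term 1: no divisor's leading term divides it; move 1 to the remainder.
  remainder x_2^3 - x_2^2 - x_2 + 1 ≠ 0; add h_4 = x_2^3 - x_2^2 - x_2 + 1 to the basis.

S(f_1,f_3): lcm = x_1^2x_2. S = -x_1^2 - x_1x_2 - x_1 + x_2^2 + x_2.
  leading term x_1^2: subtract (1)·f_1 from -x_1^2 - x_1x_2 - x_1 + x_2^2 + x_2 → -x_1x_2 - x_1 + x_2^2 - x_2 + 1
  leading term x_1x_2: subtract (1)·f_2 from -x_1x_2 - x_1 + x_2^2 - x_2 + 1 → -x_2^2 + 1
  leading term x_2^2: no divisor's leading term divides it; move -x_2^2 to the remainder.
  leading term 1: no divisor's leading term divides it; move 1 to the remainder.
  remainder -x_2^2 + 1 ≠ 0; add h_5 = -x_2^2 + 1 to the basis.

The other S-polynomials (S(f_2,f_3), S(f_1,h_4), S(f_2,h_4), S(f_3,h_4), S(f_1,h_5), S(f_2,h_5), S(f_3,h_5), S(h_4,h_5)) all reduce to 0 modulo the current basis, so we have a Gröbner basis.
Inter-reduce: drop elements whose leading term is divisible by another's, tail-reduce, and make monic.
Reduced Gröbner basis: {x_1^2 + x_2 + 1, x_1x_2 + x_1 + x_2 + 1, x_2^2 - 1}.
Label its elements g_1 = x_1^2 + x_2 + 1, g_2 = x_1x_2 + x_1 + x_2 + 1, g_3 = x_2^2 - 1.

Reduce p = -x_1x_2 - x_1 - x_2 modulo G:
  leading term x_1x_2: subtract (-1)·g_2 from -x_1x_2 - x_1 - x_2 → 1
  leading term 1: no divisor's leading term divides it; move 1 to the remainder.
  normal form = 1.
The normal form is nonzero, so p ∉ I. Since p minus its normal form lies in I, I + (p) = I + (r) where r = 1; decide whether this ideal is the whole ring.
Here r = 1 is a nonzero constant, hence a unit: 1 ∈ I + (p), the Gröbner basis of I + (p) is {1}, and the enlarged system has no common solution — adjoining p is inconsistent.

The remainder on division by a Gröbner basis is unique — it is the normal form.

Adjoining -x_1x_2 - x_1 - x_2 makes the ideal the whole ring: the system is inconsistent.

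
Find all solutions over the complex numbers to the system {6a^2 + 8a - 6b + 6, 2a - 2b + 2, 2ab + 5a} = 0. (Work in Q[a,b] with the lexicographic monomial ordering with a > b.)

{(0, 1)}

Compute a lex Gröbner basis by Buchberger's algorithm.
f_1 = 6a^2 + 8a - 6b + 6, LT = a^2.
f_2 = 2a - 2b + 2, LT = a.
f_3 = 2ab + 5a, LT = ab.

S(f_1,f_2): lcm = a^2. S = ab + 1/3a - b + 1.
  leading term ab: subtract (1/2b)·f_2 from ab + 1/3a - b + 1 → 1/3a + b^2 - 2b + 1
  leading term a: subtract (1/6)·f_2 from 1/3a + b^2 - 2b + 1 → b^2 - 5/3b + 2/3
  leading term b^2: no divisor's leading term divides it; move b^2 to the remainder.
  leading term b: no divisor's leading term divides it; move -5/3b to the remainder.
  leading term 1: no divisor's leading term divides it; move 2/3 to the remainder.
  remainder b^2 - 5/3b + 2/3 ≠ 0; add h_4 = b^2 - 5/3b + 2/3 to the basis.

S(f_1,f_3): lcm = a^2b. S = -5/2a^2 + 4/3ab - b^2 + b.
  leading term a^2: subtract (-5/12)·f_1 from -5/2a^2 + 4/3ab - b^2 + b → 4/3ab + 10/3a - b^2 - 3/2b + 5/2
  leading term ab: subtract (2/3b)·f_2 from 4/3ab + 10/3a - b^2 - 3/2b + 5/2 → 10/3a + 1/3b^2 - 17/6b + 5/2
  leading term a: subtract (5/3)·f_2 from 10/3a + 1/3b^2 - 17/6b + 5/2 → 1/3b^2 + 1/2b - 5/6
  leading term b^2: subtract (1/3)·h_4 from 1/3b^2 + 1/2b - 5/6 → 19/18b - 19/18
  leading term b: no divisor's leading term divides it; move 19/18b to the remainder.
  leading term 1: no divisor's leading term divides it; move -19/18 to the remainder.
  remainder 19/18b - 19/18 ≠ 0; add h_5 = 19/18b - 19/18 to the basis.

The other S-polynomials (S(f_2,f_3), S(f_1,h_4), S(f_2,h_4), S(f_3,h_4), S(f_1,h_5), S(f_2,h_5), S(f_3,h_5), S(h_4,h_5)) all reduce to 0 modulo the current basis, so we have a Gröbner basis.
Inter-reduce: drop elements whose leading term is divisible by another's, tail-reduce, and make monic.
Reduced Gröbner basis: {a, b - 1}.

The lex basis is triangular: the last element involves only b. Solving b - 1 = 0 gives b ∈ {1}; substituting each value into the earlier elements determines the remaining variables.
  b = 1: the earlier basis element becomes a = 0, giving a = 0 — point (0, 1).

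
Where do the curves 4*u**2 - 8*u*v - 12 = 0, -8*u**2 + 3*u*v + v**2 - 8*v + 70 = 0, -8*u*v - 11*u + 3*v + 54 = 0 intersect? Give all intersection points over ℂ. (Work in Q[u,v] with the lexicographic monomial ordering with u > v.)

{(3, 1)}

Compute a lex Gröbner basis by Buchberger's algorithm.
f_1 = 4*u**2 - 8*u*v - 12, LT = u**2.
f_2 = -8*u**2 + 3*u*v + v**2 - 8*v + 70, LT = u**2.
f_3 = -8*u*v - 11*u + 3*v + 54, LT = u*v.

S(f_1,f_2): lcm = u**2. S = -13/8*u*v + 1/8*v**2 - v + 23/4.
  reduce S modulo (f_1, f_2, f_3):
  remainder 143/64*u + 1/8*v**2 - 103/64*v - 167/32 ≠ 0; add h_4 = 143/64*u + 1/8*v**2 - 103/64*v - 167/32 to the basis.

S(f_1,f_3): lcm = u**2*v. S = -11/8*u**2 - 2*u*v**2 + 3/8*u*v + 27/4*u - 3*v.
  reduce S modulo (f_1, f_2, f_3, h_4):
  remainder -1257/1144*v**2 - 6789/572*v + 14835/1144 ≠ 0; add h_5 = -1257/1144*v**2 - 6789/572*v + 14835/1144 to the basis.

S(f_2,f_3): lcm = u**2*v. S = -11/8*u**2 - 3/8*u*v**2 + 3/8*u*v + 27/4*u - 1/8*v**3 + v**2 - 35/4*v.
  reduce S modulo (f_1, f_2, f_3, h_4, h_5):
  remainder -140417277/5617952*v + 140417277/5617952 ≠ 0; add h_6 = -140417277/5617952*v + 140417277/5617952 to the basis.

The other S-polynomials (S(f_1,h_4), S(f_2,h_4), S(f_3,h_4), S(f_1,h_5), S(f_2,h_5), S(f_3,h_5), S(h_4,h_5), S(f_1,h_6), S(f_2,h_6), S(f_3,h_6), S(h_4,h_6), S(h_5,h_6)) all reduce to 0 modulo the current basis, so we have a Gröbner basis.
Inter-reduce: drop elements whose leading term is divisible by another's, tail-reduce, and make monic.
Reduced Gröbner basis: {u - 3, v - 1}.

From the last basis element, v - 1 = 0, so v takes values in {1}. Each choice, substituted upward through the basis, yields the corresponding point(s) of the solution set.
  v = 1: the earlier basis element becomes u - 3 = 0, giving u = 3 — point (3, 1).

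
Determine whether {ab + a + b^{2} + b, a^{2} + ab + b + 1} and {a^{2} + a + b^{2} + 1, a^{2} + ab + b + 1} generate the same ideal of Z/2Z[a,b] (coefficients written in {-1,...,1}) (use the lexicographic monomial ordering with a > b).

Yes, the ideals are equal.

Two ideals are equal iff their reduced Gröbner bases coincide (the reduced basis is unique for a fixed ordering).
Buchberger on the first generating set:
f_1 = ab + a + b^{2} + b, LT = ab.
f_2 = a^{2} + ab + b + 1, LT = a^{2}.

S(f_1,f_2): lcm = a^{2}b. S = a^{2} + ab + b^{2} + b.
  leading term a^{2}: subtract (1)·f_2 from a^{2} + ab + b^{2} + b → b^{2} + 1
  leading term b^{2}: no divisor's leading term divides it; move b^{2} to the remainder.
  leading term 1: no divisor's leading term divides it; move 1 to the remainder.
  remainder b^{2} + 1 ≠ 0; add g_3 = b^{2} + 1 to the basis.

The other S-polynomials (S(f_1,g_3), S(f_2,g_3)) all reduce to 0 modulo the current basis, so we have a Gröbner basis.
Inter-reduce: drop elements whose leading term is divisible by another's, tail-reduce, and make monic.
Reduced Gröbner basis: {a^{2} + a, ab + a + b + 1, b^{2} + 1}.

Buchberger on the second generating set:
h_1 = a^{2} + a + b^{2} + 1, LT = a^{2}.
h_2 = a^{2} + ab + b + 1, LT = a^{2}.

S(h_1,h_2): lcm = a^{2}. S = ab + a + b^{2} + b.
  leading term ab: no divisor's leading term divides it; move ab to the remainder.
  leading term a: no divisor's leading term divides it; move a to the remainder.
  leading term b^{2}: no divisor's leading term divides it; move b^{2} to the remainder.
  leading term b: no divisor's leading term divides it; move b to the remainder.
  remainder ab + a + b^{2} + b ≠ 0; add k_3 = ab + a + b^{2} + b to the basis.

S(h_1,k_3): lcm = a^{2}b. S = a^{2} + ab^{2} + b^{3} + b.
  leading term a^{2}: subtract (1)·h_1 from a^{2} + ab^{2} + b^{3} + b → ab^{2} + a + b^{3} + b^{2} + b + 1
  leading term ab^{2}: subtract (b)·k_3 from ab^{2} + a + b^{3} + b^{2} + b + 1 → ab + a + b + 1
  leading term ab: subtract (1)·k_3 from ab + a + b + 1 → b^{2} + 1
  leading term b^{2}: no divisor's leading term divides it; move b^{2} to the remainder.
  leading term 1: no divisor's leading term divides it; move 1 to the remainder.
  remainder b^{2} + 1 ≠ 0; add k_4 = b^{2} + 1 to the basis.

The other S-polynomials (S(h_2,k_3), S(h_1,k_4), S(h_2,k_4), S(k_3,k_4)) all reduce to 0 modulo the current basis, so we have a Gröbner basis.
Inter-reduce: drop elements whose leading term is divisible by another's, tail-reduce, and make monic.
Reduced Gröbner basis: {a^{2} + a, ab + a + b + 1, b^{2} + 1}.

These coincide, so the ideals are equal.
The same test decides containment: I ⊆ J iff every generator of I reduces to 0 modulo a Gröbner basis of J.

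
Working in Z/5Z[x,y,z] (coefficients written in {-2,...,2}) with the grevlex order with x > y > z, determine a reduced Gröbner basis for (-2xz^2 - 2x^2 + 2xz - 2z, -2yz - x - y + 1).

f_1 = -2xz^2 - 2x^2 + 2xz - 2z, LT = xz^2.
f_2 = -2yz - x - y + 1, LT = yz.

S(f_1,f_2): lcm = xyz^2. S = x^2y + 2x^2z + xyz - 2xz + yz.
  leading term x^2y: no divisor's leading term divides it; move x^2y to the remainder.
  leading term x^2z: no divisor's leading term divides it; move 2x^2z to the remainder.
  leading term xyz: subtract (2x)·f_2 from xyz - 2xz + yz → 2x^2 + 2xy - 2xz + yz - 2x
  leading term x^2: no divisor's leading term divides it; move 2x^2 to the remainder.
  leading term xy: no divisor's leading term divides it; move 2xy to the remainder.
  leading term xz: no divisor's leading term divides it; move -2xz to the remainder.
  leading term yz: subtract (2)·f_2 from yz - 2x → 2y - 2
  leading term y: no divisor's leading term divides it; move 2y to the remainder.
  leading term 1: no divisor's leading term divides it; move -2 to the remainder.
  remainder x^2y + 2x^2z + 2x^2 + 2xy - 2xz + 2y - 2 ≠ 0; add g_3 = x^2y + 2x^2z + 2x^2 + 2xy - 2xz + 2y - 2 to the basis.

The other S-polynomials (S(f_1,g_3), S(f_2,g_3)) all reduce to 0 modulo the current basis, so we have a Gröbner basis.

G = {x^2y + 2x^2z + 2x^2 + 2xy - 2xz + 2y - 2, xz^2 + x^2 - xz + z, yz - 2x - 2y + 2}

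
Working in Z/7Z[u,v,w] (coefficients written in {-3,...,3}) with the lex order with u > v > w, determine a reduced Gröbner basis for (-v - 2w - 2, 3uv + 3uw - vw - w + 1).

f_1 = -v - 2w - 2, LT = v.
f_2 = 3uv + 3uw - vw - w + 1, LT = uv.

S(f_1,f_2): lcm = uv. S = uw + 2u - 2vw - 2w + 2.
  reduce S modulo (f_1, f_2):
  remainder uw + 2u - 3w^2 + 2w + 2 ≠ 0; add g_3 = uw + 2u - 3w^2 + 2w + 2 to the basis.

The other S-polynomials (S(f_1,g_3), S(f_2,g_3)) all reduce to 0 modulo the current basis, so we have a Gröbner basis.
Inter-reduce: drop elements whose leading term is divisible by another's, tail-reduce, and make monic.

G = {uw + 2u - 3w^2 + 2w + 2, v + 2w + 2}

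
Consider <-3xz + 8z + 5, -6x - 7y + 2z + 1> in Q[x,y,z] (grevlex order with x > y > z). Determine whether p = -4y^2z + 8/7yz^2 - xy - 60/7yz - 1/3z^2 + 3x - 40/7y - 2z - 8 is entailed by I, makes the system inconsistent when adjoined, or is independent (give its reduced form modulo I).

First compute the reduced Gröbner basis of I by Buchberger's algorithm.
f_1 = -3xz + 8z + 5, LT = xz.
f_2 = -6x - 7y + 2z + 1, LT = x.

S(f_1,f_2): lcm = xz. S = -7/6yz + 1/3z^2 - 5/2z - 5/3.
  reduce S modulo (f_1, f_2):
  remainder -7/6yz + 1/3z^2 - 5/2z - 5/3 ≠ 0; add h_3 = -7/6yz + 1/3z^2 - 5/2z - 5/3 to the basis.

The other S-polynomials (S(f_1,h_3), S(f_2,h_3)) all reduce to 0 modulo the current basis, so we have a Gröbner basis.
Inter-reduce: drop elements whose leading term is divisible by another's, tail-reduce, and make monic.
Reduced Gröbner basis: {yz - 2/7z^2 + 15/7z + 10/7, x + 7/6y - 1/3z - 1/6}.
Label its elements g_1 = yz - 2/7z^2 + 15/7z + 10/7, g_2 = x + 7/6y - 1/3z - 1/6.

Reduce p = -4y^2z + 8/7yz^2 - xy - 60/7yz - 1/3z^2 + 3x - 40/7y - 2z - 8 modulo G:
  leading term y^2z: subtract (-4y)·g_1 from -4y^2z + 8/7yz^2 - xy - 60/7yz - 1/3z^2 + 3x - 40/7y - 2z - 8 → -xy - 1/3z^2 + 3x - 2z - 8
  leading term xy: subtract (-y)·g_2 from -xy - 1/3z^2 + 3x - 2z - 8 → 7/6y^2 - 1/3yz - 1/3z^2 + 3x - 1/6y - 2z - 8
  leading term y^2: no divisor's leading term divides it; move 7/6y^2 to the remainder.
  leading term yz: subtract (-1/3)·g_1 from -1/3yz - 1/3z^2 + 3x - 1/6y - 2z - 8 → -3/7z^2 + 3x - 1/6y - 9/7z - 158/21
  leading term z^2: no divisor's leading term divides it; move -3/7z^2 to the remainder.
  leading term x: subtract (3)·g_2 from 3x - 1/6y - 9/7z - 158/21 → -11/3y - 2/7z - 295/42
  leading term y: no divisor's leading term divides it; move -11/3y to the remainder.
  leading term z: no divisor's leading term divides it; move -2/7z to the remainder.
  leading term 1: no divisor's leading term divides it; move -295/42 to the remainder.
  normal form = 7/6y^2 - 3/7z^2 - 11/3y - 2/7z - 295/42.
The normal form is nonzero, so p ∉ I. Since p minus its normal form lies in I, I + (p) = I + (r) where r = 7/6y^2 - 3/7z^2 - 11/3y - 2/7z - 295/42; decide whether this ideal is the whole ring.
Run Buchberger on G together with r (pairs among the g_i already reduce to 0 since G is a Gröbner basis):
g_1 = yz - 2/7z^2 + 15/7z + 10/7, LT = yz.
g_2 = x + 7/6y - 1/3z - 1/6, LT = x.
r = 7/6y^2 - 3/7z^2 - 11/3y - 2/7z - 295/42, LT = y^2.

S(g_1,r): lcm = y^2z. S = -2/7yz^2 + 18/49z^3 + 37/7yz + 12/49z^2 + 10/7y + 295/49z.
  reduce S modulo (g_1, g_2, r):
  remainder 2/7z^3 + 116/49z^2 + 10/7y - 240/49z - 370/49 ≠ 0; add m_4 = 2/7z^3 + 116/49z^2 + 10/7y - 240/49z - 370/49 to the basis.

The other S-polynomials (S(g_1,g_2), S(g_2,r), S(g_1,m_4), S(g_2,m_4), S(r,m_4)) all reduce to 0 modulo the current basis, so we have a Gröbner basis.
Inter-reduce: drop elements whose leading term is divisible by another's, tail-reduce, and make monic.
Reduced Gröbner basis: {z^3 + 58/7z^2 + 5y - 120/7z - 185/7, y^2 - 18/49z^2 - 22/7y - 12/49z - 295/49, yz - 2/7z^2 + 15/7z + 10/7, x + 7/6y - 1/3z - 1/6}.
The reduced Gröbner basis of I + (p) is {z^3 + 58/7z^2 + 5y - 120/7z - 185/7, y^2 - 18/49z^2 - 22/7y - 12/49z - 295/49, yz - 2/7z^2 + 15/7z + 10/7, x + 7/6y - 1/3z - 1/6} ≠ {1}, a proper ideal, so the enlarged system stays consistent: p is independent of I, with normal form 7/6y^2 - 3/7z^2 - 11/3y - 2/7z - 295/42.

-4y^2z + 8/7yz^2 - xy - 60/7yz - 1/3z^2 + 3x - 40/7y - 2z - 8 is independent of I; its normal form modulo I is 7/6y^2 - 3/7z^2 - 11/3y - 2/7z - 295/42.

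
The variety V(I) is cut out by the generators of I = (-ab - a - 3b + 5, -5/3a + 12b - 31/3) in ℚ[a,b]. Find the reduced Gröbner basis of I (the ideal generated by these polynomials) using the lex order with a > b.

G = {a - 36/5b + 31/5, b² + 5/9b - 14/9}

This is the nonlinear analogue of row-reducing a linear system.

f_1 = -ab - a - 3b + 5, LT = ab.
f_2 = -5/3a + 12b - 31/3, LT = a.

S(f_1,f_2): lcm = ab. S = a + 36/5b² - 16/5b - 5.
  reduce S modulo (f_1, f_2):
  remainder 36/5b² + 4b - 56/5 ≠ 0; add g_3 = 36/5b² + 4b - 56/5 to the basis.

The other S-polynomials (S(f_1,g_3), S(f_2,g_3)) all reduce to 0 modulo the current basis, so we have a Gröbner basis.
Inter-reduce: drop elements whose leading term is divisible by another's, tail-reduce, and make monic.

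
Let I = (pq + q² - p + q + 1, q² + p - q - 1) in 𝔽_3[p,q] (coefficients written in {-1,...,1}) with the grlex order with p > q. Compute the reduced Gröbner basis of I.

Buchberger's algorithm terminates because the ascending chain of leading-term ideals stabilizes.

f_1 = pq + q² - p + q + 1, LT = pq.
f_2 = q² + p - q - 1, LT = q².

S(f_1,f_2): lcm = pq². S = q³ - p² + q² + p + q.
  leading term q³: subtract (q)·f_2 from q³ - p² + q² + p + q → -p² - pq - q² + p - q
  leading term p²: no divisor's leading term divides it; move -p² to the remainder.
  leading term pq: subtract (-1)·f_1 from -pq - q² + p - q → 1
  leading term 1: no divisor's leading term divides it; move 1 to the remainder.
  remainder -p² + 1 ≠ 0; add g_3 = -p² + 1 to the basis.

The other S-polynomials (S(f_1,g_3), S(f_2,g_3)) all reduce to 0 modulo the current basis, so we have a Gröbner basis.

G = {p² - 1, pq + p - q - 1, q² + p - q - 1}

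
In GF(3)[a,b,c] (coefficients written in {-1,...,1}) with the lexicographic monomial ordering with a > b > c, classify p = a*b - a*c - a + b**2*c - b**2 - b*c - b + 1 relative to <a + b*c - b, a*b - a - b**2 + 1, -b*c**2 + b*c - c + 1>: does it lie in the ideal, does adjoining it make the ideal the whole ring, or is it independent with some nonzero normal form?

a*b - a*c - a + b**2*c - b**2 - b*c - b + 1 is independent of I; its normal form modulo I is b - c - 1.

First compute the reduced Gröbner basis of I by Buchberger's algorithm.
f_1 = a + b*c - b, LT = a.
f_2 = a*b - a - b**2 + 1, LT = a*b.
f_3 = -b*c**2 + b*c - c + 1, LT = b*c**2.

S(f_1,f_2): lcm = a*b. S = a + b**2*c - 1.
  reduce S modulo (f_1, f_2, f_3):
  remainder b**2*c - b*c + b - 1 ≠ 0; add h_4 = b**2*c - b*c + b - 1 to the basis.

The other S-polynomials (S(f_1,f_3), S(f_2,f_3), S(f_1,h_4), S(f_2,h_4), S(f_3,h_4)) all reduce to 0 modulo the current basis, so we have a Gröbner basis.
Inter-reduce: drop elements whose leading term is divisible by another's, tail-reduce, and make monic.
Reduced Gröbner basis: {a + b*c - b, b**2*c - b*c + b - 1, b*c**2 - b*c + c - 1}.
Label its elements g_1 = a + b*c - b, g_2 = b**2*c - b*c + b - 1, g_3 = b*c**2 - b*c + c - 1.

Reduce p = a*b - a*c - a + b**2*c - b**2 - b*c - b + 1 modulo G:
  leading term a*b: subtract (b)·g_1 from a*b - a*c - a + b**2*c - b**2 - b*c - b + 1 → -a*c - a - b*c - b + 1
  leading term a*c: subtract (-c)·g_1 from -a*c - a - b*c - b + 1 → -a + b*c**2 + b*c - b + 1
  leading term a: subtract (-1)·g_1 from -a + b*c**2 + b*c - b + 1 → b*c**2 - b*c + b + 1
  leading term b*c**2: subtract (1)·g_3 from b*c**2 - b*c + b + 1 → b - c - 1
  leading term b: no divisor's leading term divides it; move b to the remainder.
  leading term c: no divisor's leading term divides it; move -c to the remainder.
  leading term 1: no divisor's leading term divides it; move -1 to the remainder.
  normal form = b - c - 1.
The normal form is nonzero, so p ∉ I. Since p minus its normal form lies in I, I + (p) = I + (r) where r = b - c - 1; decide whether this ideal is the whole ring.
Run Buchberger on G together with r (pairs among the g_i already reduce to 0 since G is a Gröbner basis):
g_1 = a + b*c - b, LT = a.
g_2 = b**2*c - b*c + b - 1, LT = b**2*c.
g_3 = b*c**2 - b*c + c - 1, LT = b*c**2.
r = b - c - 1, LT = b.

S(g_2,r): lcm = b**2*c. S = b*c**2 + b - 1.
  reduce S modulo (g_1, g_2, g_3, r):
  remainder c**2 + c + 1 ≠ 0; add m_5 = c**2 + c + 1 to the basis.

The other S-polynomials (S(g_1,g_2), S(g_1,g_3), S(g_1,r), S(g_2,g_3), S(g_3,r), S(g_1,m_5), S(g_2,m_5), S(g_3,m_5), S(r,m_5)) all reduce to 0 modulo the current basis, so we have a Gröbner basis.
Inter-reduce: drop elements whose leading term is divisible by another's, tail-reduce, and make monic.
Reduced Gröbner basis: {a - c + 1, b - c - 1, c**2 + c + 1}.
The reduced Gröbner basis of I + (p) is {a - c + 1, b - c - 1, c**2 + c + 1} ≠ {1}, a proper ideal, so the enlarged system stays consistent: p is independent of I, with normal form b - c - 1.

The remainder on division by a Gröbner basis is unique — it is the normal form.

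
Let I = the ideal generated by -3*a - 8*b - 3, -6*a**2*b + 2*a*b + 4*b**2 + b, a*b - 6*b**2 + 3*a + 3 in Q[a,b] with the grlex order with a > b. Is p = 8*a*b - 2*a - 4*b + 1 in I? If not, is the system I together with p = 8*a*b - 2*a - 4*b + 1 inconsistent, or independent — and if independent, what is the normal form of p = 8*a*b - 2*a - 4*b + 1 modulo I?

First compute the reduced Gröbner basis of I by Buchberger's algorithm.
f_1 = -3*a - 8*b - 3, LT = a.
f_2 = -6*a**2*b + 2*a*b + 4*b**2 + b, LT = a**2*b.
f_3 = a*b - 6*b**2 + 3*a + 3, LT = a*b.

S(f_1,f_2): lcm = a**2*b. S = 8/3*a*b**2 + 4/3*a*b + 2/3*b**2 + 1/6*b.
  leading term a*b**2: subtract (-8/9*b**2)·f_1 from 8/3*a*b**2 + 4/3*a*b + 2/3*b**2 + 1/6*b → -64/9*b**3 + 4/3*a*b - 2*b**2 + 1/6*b
  leading term b**3: no divisor's leading term divides it; move -64/9*b**3 to the remainder.
  leading term a*b: subtract (-4/9*b)·f_1 from 4/3*a*b - 2*b**2 + 1/6*b → -50/9*b**2 - 7/6*b
  leading term b**2: no divisor's leading term divides it; move -50/9*b**2 to the remainder.
  leading term b: no divisor's leading term divides it; move -7/6*b to the remainder.
  remainder -64/9*b**3 - 50/9*b**2 - 7/6*b ≠ 0; add h_4 = -64/9*b**3 - 50/9*b**2 - 7/6*b to the basis.

S(f_1,f_3): lcm = a*b. S = 26/3*b**2 - 3*a + b - 3.
  leading term b**2: no divisor's leading term divides it; move 26/3*b**2 to the remainder.
  leading term a: subtract (1)·f_1 from -3*a + b - 3 → 9*b
  leading term b: no divisor's leading term divides it; move 9*b to the remainder.
  remainder 26/3*b**2 + 9*b ≠ 0; add h_5 = 26/3*b**2 + 9*b to the basis.

S(f_2,f_3): lcm = a**2*b. S = 6*a*b**2 - 3*a**2 - 1/3*a*b - 2/3*b**2 - 3*a - 1/6*b.
  leading term a*b**2: subtract (-2*b**2)·f_1 from 6*a*b**2 - 3*a**2 - 1/3*a*b - 2/3*b**2 - 3*a - 1/6*b → -16*b**3 - 3*a**2 - 1/3*a*b - 20/3*b**2 - 3*a - 1/6*b
  leading term b**3: subtract (9/4)·h_4 from -16*b**3 - 3*a**2 - 1/3*a*b - 20/3*b**2 - 3*a - 1/6*b → -3*a**2 - 1/3*a*b + 35/6*b**2 - 3*a + 59/24*b
  leading term a**2: subtract (a)·f_1 from -3*a**2 - 1/3*a*b + 35/6*b**2 - 3*a + 59/24*b → 23/3*a*b + 35/6*b**2 + 59/24*b
  leading term a*b: subtract (-23/9*b)·f_1 from 23/3*a*b + 35/6*b**2 + 59/24*b → -263/18*b**2 - 125/24*b
  leading term b**2: subtract (-263/156)·h_5 from -263/18*b**2 - 125/24*b → 3109/312*b
  leading term b: no divisor's leading term divides it; move 3109/312*b to the remainder.
  remainder 3109/312*b ≠ 0; add h_6 = 3109/312*b to the basis.

The other S-polynomials (S(f_1,h_4), S(f_2,h_4), S(f_3,h_4), S(f_1,h_5), S(f_2,h_5), S(f_3,h_5), S(h_4,h_5), S(f_1,h_6), S(f_2,h_6), S(f_3,h_6), S(h_4,h_6), S(h_5,h_6)) all reduce to 0 modulo the current basis, so we have a Gröbner basis.
Inter-reduce: drop elements whose leading term is divisible by another's, tail-reduce, and make monic.
Reduced Gröbner basis: {a + 1, b}.
Label its elements g_1 = a + 1, g_2 = b.

Reduce p = 8*a*b - 2*a - 4*b + 1 modulo G:
  leading term a*b: subtract (8*b)·g_1 from 8*a*b - 2*a - 4*b + 1 → -2*a - 12*b + 1
  leading term a: subtract (-2)·g_1 from -2*a - 12*b + 1 → -12*b + 3
  leading term b: subtract (-12)·g_2 from -12*b + 3 → 3
  leading term 1: no divisor's leading term divides it; move 3 to the remainder.
  normal form = 3.
The normal form is nonzero, so p ∉ I. Since p minus its normal form lies in I, I + (p) = I + (r) where r = 3; decide whether this ideal is the whole ring.
Here r = 3 is a nonzero constant, hence a unit: 1 ∈ I + (p), the Gröbner basis of I + (p) is {1}, and the enlarged system has no common solution — adjoining p is inconsistent.

Adjoining 8*a*b - 2*a - 4*b + 1 makes the ideal the whole ring: the system is inconsistent.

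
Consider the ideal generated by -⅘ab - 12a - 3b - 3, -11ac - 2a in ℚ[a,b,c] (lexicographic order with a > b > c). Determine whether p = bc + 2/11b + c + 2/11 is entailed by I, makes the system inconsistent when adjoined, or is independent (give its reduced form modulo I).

First compute the reduced Gröbner basis of I by Buchberger's algorithm.
f_1 = -⅘ab - 12a - 3b - 3, LT = ab.
f_2 = -11ac - 2a, LT = ac.

S(f_1,f_2): lcm = abc. S = -2/11ab + 15ac + 15/4bc + 15/4c.
  leading term ab: subtract (5/22)·f_1 from -2/11ab + 15ac + 15/4bc + 15/4c → 15ac + 30/11a + 15/4bc + 15/22b + 15/4c + 15/22
  leading term ac: subtract (-15/11)·f_2 from 15ac + 30/11a + 15/4bc + 15/22b + 15/4c + 15/22 → 15/4bc + 15/22b + 15/4c + 15/22
  leading term bc: no divisor's leading term divides it; move 15/4bc to the remainder.
  leading term b: no divisor's leading term divides it; move 15/22b to the remainder.
  leading term c: no divisor's leading term divides it; move 15/4c to the remainder.
  leading term 1: no divisor's leading term divides it; move 15/22 to the remainder.
  remainder 15/4bc + 15/22b + 15/4c + 15/22 ≠ 0; add h_3 = 15/4bc + 15/22b + 15/4c + 15/22 to the basis.

The other S-polynomials (S(f_1,h_3), S(f_2,h_3)) all reduce to 0 modulo the current basis, so we have a Gröbner basis.
Inter-reduce: drop elements whose leading term is divisible by another's, tail-reduce, and make monic.
Reduced Gröbner basis: {ab + 15a + 15/4b + 15/4, ac + 2/11a, bc + 2/11b + c + 2/11}.
Label its elements g_1 = ab + 15a + 15/4b + 15/4, g_2 = ac + 2/11a, g_3 = bc + 2/11b + c + 2/11.

Reduce p = bc + 2/11b + c + 2/11 modulo G:
  leading term bc: subtract (1)·g_3 from bc + 2/11b + c + 2/11 → 0
  normal form = 0.
Since the normal form is 0, p ∈ I.

bc + 2/11b + c + 2/11 lies in I (it reduces to 0).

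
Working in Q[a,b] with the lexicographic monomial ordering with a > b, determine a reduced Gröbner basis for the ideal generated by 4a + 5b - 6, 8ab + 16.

G = {a + 5/4b - 3/2, b^2 - 6/5b - 8/5}

The reduced Gröbner basis is the canonical form of the ideal for this ordering.

f_1 = 4a + 5b - 6, LT = a.
f_2 = 8ab + 16, LT = ab.

S(f_1,f_2): lcm = ab. S = 5/4b^2 - 3/2b - 2.
  leading term b^2: no divisor's leading term divides it; move 5/4b^2 to the remainder.
  leading term b: no divisor's leading term divides it; move -3/2b to the remainder.
  leading term 1: no divisor's leading term divides it; move -2 to the remainder.
  remainder 5/4b^2 - 3/2b - 2 ≠ 0; add g_3 = 5/4b^2 - 3/2b - 2 to the basis.

The other S-polynomials (S(f_1,g_3), S(f_2,g_3)) all reduce to 0 modulo the current basis, so we have a Gröbner basis.
Inter-reduce: drop elements whose leading term is divisible by another's, tail-reduce, and make monic.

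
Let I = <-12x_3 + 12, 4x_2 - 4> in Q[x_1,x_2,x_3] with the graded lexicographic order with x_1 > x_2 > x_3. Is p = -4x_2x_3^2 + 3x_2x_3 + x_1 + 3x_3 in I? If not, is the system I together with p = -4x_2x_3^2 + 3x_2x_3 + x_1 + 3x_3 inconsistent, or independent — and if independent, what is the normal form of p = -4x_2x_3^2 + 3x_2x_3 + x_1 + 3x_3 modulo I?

First compute the reduced Gröbner basis of I by Buchberger's algorithm.
f_1 = -12x_3 + 12, LT = x_3.
f_2 = 4x_2 - 4, LT = x_2.

The S-polynomials (S(f_1,f_2)) all reduce to 0 modulo the current basis, so we have a Gröbner basis.
Inter-reduce: drop elements whose leading term is divisible by another's, tail-reduce, and make monic.
Reduced Gröbner basis: {x_2 - 1, x_3 - 1}.
Label its elements g_1 = x_2 - 1, g_2 = x_3 - 1.

Reduce p = -4x_2x_3^2 + 3x_2x_3 + x_1 + 3x_3 modulo G:
  leading term x_2x_3^2: subtract (-4x_3^2)·g_1 from -4x_2x_3^2 + 3x_2x_3 + x_1 + 3x_3 → 3x_2x_3 - 4x_3^2 + x_1 + 3x_3
  leading term x_2x_3: subtract (3x_3)·g_1 from 3x_2x_3 - 4x_3^2 + x_1 + 3x_3 → -4x_3^2 + x_1 + 6x_3
  leading term x_3^2: subtract (-4x_3)·g_2 from -4x_3^2 + x_1 + 6x_3 → x_1 + 2x_3
  leading term x_1: no divisor's leading term divides it; move x_1 to the remainder.
  leading term x_3: subtract (2)·g_2 from 2x_3 → 2
  leading term 1: no divisor's leading term divides it; move 2 to the remainder.
  normal form = x_1 + 2.
The normal form is nonzero, so p ∉ I. Since p minus its normal form lies in I, I + (p) = I + (r) where r = x_1 + 2; decide whether this ideal is the whole ring.
Run Buchberger on G together with r (pairs among the g_i already reduce to 0 since G is a Gröbner basis):
g_1 = x_2 - 1, LT = x_2.
g_2 = x_3 - 1, LT = x_3.
r = x_1 + 2, LT = x_1.

The S-polynomials (S(g_1,g_2), S(g_1,r), S(g_2,r)) all reduce to 0 modulo the current basis, so we have a Gröbner basis.
Inter-reduce: drop elements whose leading term is divisible by another's, tail-reduce, and make monic.
Reduced Gröbner basis: {x_1 + 2, x_2 - 1, x_3 - 1}.
The reduced Gröbner basis of I + (p) is {x_1 + 2, x_2 - 1, x_3 - 1} ≠ {1}, a proper ideal, so the enlarged system stays consistent: p is independent of I, with normal form x_1 + 2.

-4x_2x_3^2 + 3x_2x_3 + x_1 + 3x_3 is independent of I; its normal form modulo I is x_1 + 2.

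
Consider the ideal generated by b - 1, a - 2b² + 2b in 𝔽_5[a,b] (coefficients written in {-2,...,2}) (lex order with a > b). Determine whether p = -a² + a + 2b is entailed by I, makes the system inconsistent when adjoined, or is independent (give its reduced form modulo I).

First compute the reduced Gröbner basis of I by Buchberger's algorithm.
f_1 = b - 1, LT = b.
f_2 = a - 2b² + 2b, LT = a.

The S-polynomials (S(f_1,f_2)) all reduce to 0 modulo the current basis, so we have a Gröbner basis.
Inter-reduce: drop elements whose leading term is divisible by another's, tail-reduce, and make monic.
Reduced Gröbner basis: {a, b - 1}.
Label its elements g_1 = a, g_2 = b - 1.

Reduce p = -a² + a + 2b modulo G:
  leading term a²: subtract (-a)·g_1 from -a² + a + 2b → a + 2b
  leading term a: subtract (1)·g_1 from a + 2b → 2b
  leading term b: subtract (2)·g_2 from 2b → 2
  leading term 1: no divisor's leading term divides it; move 2 to the remainder.
  normal form = 2.
The normal form is nonzero, so p ∉ I. Since p minus its normal form lies in I, I + (p) = I + (r) where r = 2; decide whether this ideal is the whole ring.
Here r = 2 is a nonzero constant, hence a unit: 1 ∈ I + (p), the Gröbner basis of I + (p) is {1}, and the enlarged system has no common solution — adjoining p is inconsistent.

Adjoining -a² + a + 2b makes the ideal the whole ring: the system is inconsistent.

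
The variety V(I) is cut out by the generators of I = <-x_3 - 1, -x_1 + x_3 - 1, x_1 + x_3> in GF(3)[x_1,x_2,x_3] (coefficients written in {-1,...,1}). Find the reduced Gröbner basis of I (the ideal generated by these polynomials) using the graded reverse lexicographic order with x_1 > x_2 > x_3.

G = {x_1 - 1, x_3 + 1}

f_1 = -x_3 - 1, LT = x_3.
f_2 = -x_1 + x_3 - 1, LT = x_1.
f_3 = x_1 + x_3, LT = x_1.

The S-polynomials (S(f_1,f_2), S(f_1,f_3), S(f_2,f_3)) all reduce to 0 modulo the current basis, so we have a Gröbner basis.
Inter-reduce: drop elements whose leading term is divisible by another's, tail-reduce, and make monic.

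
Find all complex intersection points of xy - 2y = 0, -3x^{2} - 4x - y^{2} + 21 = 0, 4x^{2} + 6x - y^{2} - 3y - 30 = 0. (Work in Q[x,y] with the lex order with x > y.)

Compute a lex Gröbner basis by Buchberger's algorithm.
f_1 = xy - 2y, LT = xy.
f_2 = -3x^{2} - 4x - y^{2} + 21, LT = x^{2}.
f_3 = 4x^{2} + 6x - y^{2} - 3y - 30, LT = x^{2}.

S(f_1,f_2): lcm = x^{2}y. S = -\tfrac{10}{3}xy - \tfrac{1}{3}y^{3} + 7y.
  leading term xy: subtract (-\tfrac{10}{3})·f_1 from -\tfrac{10}{3}xy - \tfrac{1}{3}y^{3} + 7y → -\tfrac{1}{3}y^{3} + \tfrac{1}{3}y
  leading term y^{3}: no divisor's leading term divides it; move -\tfrac{1}{3}y^{3} to the remainder.
  leading term y: no divisor's leading term divides it; move \tfrac{1}{3}y to the remainder.
  remainder -\tfrac{1}{3}y^{3} + \tfrac{1}{3}y ≠ 0; add h_4 = -\tfrac{1}{3}y^{3} + \tfrac{1}{3}y to the basis.

S(f_1,f_3): lcm = x^{2}y. S = -\tfrac{7}{2}xy + \tfrac{1}{4}y^{3} + \tfrac{3}{4}y^{2} + \tfrac{15}{2}y.
  leading term xy: subtract (-\tfrac{7}{2})·f_1 from -\tfrac{7}{2}xy + \tfrac{1}{4}y^{3} + \tfrac{3}{4}y^{2} + \tfrac{15}{2}y → \tfrac{1}{4}y^{3} + \tfrac{3}{4}y^{2} + \tfrac{1}{2}y
  leading term y^{3}: subtract (-\tfrac{3}{4})·h_4 from \tfrac{1}{4}y^{3} + \tfrac{3}{4}y^{2} + \tfrac{1}{2}y → \tfrac{3}{4}y^{2} + \tfrac{3}{4}y
  leading term y^{2}: no divisor's leading term divides it; move \tfrac{3}{4}y^{2} to the remainder.
  leading term y: no divisor's leading term divides it; move \tfrac{3}{4}y to the remainder.
  remainder \tfrac{3}{4}y^{2} + \tfrac{3}{4}y ≠ 0; add h_5 = \tfrac{3}{4}y^{2} + \tfrac{3}{4}y to the basis.

S(f_2,f_3): lcm = x^{2}. S = -\tfrac{1}{6}x + \tfrac{7}{12}y^{2} + \tfrac{3}{4}y + \tfrac{1}{2}.
  leading term x: no divisor's leading term divides it; move -\tfrac{1}{6}x to the remainder.
  leading term y^{2}: subtract (\tfrac{7}{9})·h_5 from \tfrac{7}{12}y^{2} + \tfrac{3}{4}y + \tfrac{1}{2} → \tfrac{1}{6}y + \tfrac{1}{2}
  leading term y: no divisor's leading term divides it; move \tfrac{1}{6}y to the remainder.
  leading term 1: no divisor's leading term divides it; move \tfrac{1}{2} to the remainder.
  remainder -\tfrac{1}{6}x + \tfrac{1}{6}y + \tfrac{1}{2} ≠ 0; add h_6 = -\tfrac{1}{6}x + \tfrac{1}{6}y + \tfrac{1}{2} to the basis.

S(f_1,h_4): lcm = xy^{3}. S = xy - 2y^{3}.
  leading term xy: subtract (1)·f_1 from xy - 2y^{3} → -2y^{3} + 2y
  leading term y^{3}: subtract (6)·h_4 from -2y^{3} + 2y → 0
  remainder 0.

S(f_2,h_4): leading monomials are coprime, so the S-polynomial reduces to 0 (Buchberger's first criterion).
S(f_3,h_4): leading monomials are coprime, so the S-polynomial reduces to 0 (Buchberger's first criterion).
S(f_1,h_5): lcm = xy^{2}. S = -xy - 2y^{2}.
  leading term xy: subtract (-1)·f_1 from -xy - 2y^{2} → -2y^{2} - 2y
  leading term y^{2}: subtract (-\tfrac{8}{3})·h_5 from -2y^{2} - 2y → 0
  remainder 0.

S(f_2,h_5): leading monomials are coprime, so the S-polynomial reduces to 0 (Buchberger's first criterion).
S(f_3,h_5): leading monomials are coprime, so the S-polynomial reduces to 0 (Buchberger's first criterion).
S(h_4,h_5): lcm = y^{3}. S = -y^{2} - y.
  leading term y^{2}: subtract (-\tfrac{4}{3})·h_5 from -y^{2} - y → 0
  remainder 0.

S(f_1,h_6): lcm = xy. S = y^{2} + y.
  leading term y^{2}: subtract (\tfrac{4}{3})·h_5 from y^{2} + y → 0
  remainder 0.

S(f_2,h_6): lcm = x^{2}. S = xy + \tfrac{13}{3}x + \tfrac{1}{3}y^{2} - 7.
  leading term xy: subtract (1)·f_1 from xy + \tfrac{13}{3}x + \tfrac{1}{3}y^{2} - 7 → \tfrac{13}{3}x + \tfrac{1}{3}y^{2} + 2y - 7
  leading term x: subtract (-26)·h_6 from \tfrac{13}{3}x + \tfrac{1}{3}y^{2} + 2y - 7 → \tfrac{1}{3}y^{2} + \tfrac{19}{3}y + 6
  leading term y^{2}: subtract (\tfrac{4}{9})·h_5 from \tfrac{1}{3}y^{2} + \tfrac{19}{3}y + 6 → 6y + 6
  leading term y: no divisor's leading term divides it; move 6y to the remainder.
  leading term 1: no divisor's leading term divides it; move 6 to the remainder.
  remainder 6y + 6 ≠ 0; add h_7 = 6y + 6 to the basis.

S(f_3,h_6): lcm = x^{2}. S = xy + \tfrac{9}{2}x - \tfrac{1}{4}y^{2} - \tfrac{3}{4}y - \tfrac{15}{2}.
  leading term xy: subtract (1)·f_1 from xy + \tfrac{9}{2}x - \tfrac{1}{4}y^{2} - \tfrac{3}{4}y - \tfrac{15}{2} → \tfrac{9}{2}x - \tfrac{1}{4}y^{2} + \tfrac{5}{4}y - \tfrac{15}{2}
  leading term x: subtract (-27)·h_6 from \tfrac{9}{2}x - \tfrac{1}{4}y^{2} + \tfrac{5}{4}y - \tfrac{15}{2} → -\tfrac{1}{4}y^{2} + \tfrac{23}{4}y + 6
  leading term y^{2}: subtract (-\tfrac{1}{3})·h_5 from -\tfrac{1}{4}y^{2} + \tfrac{23}{4}y + 6 → 6y + 6
  leading term y: subtract (1)·h_7 from 6y + 6 → 0
  remainder 0.

S(h_4,h_6): leading monomials are coprime, so the S-polynomial reduces to 0 (Buchberger's first criterion).
S(h_5,h_6): leading monomials are coprime, so the S-polynomial reduces to 0 (Buchberger's first criterion).
S(f_1,h_7): lcm = xy. S = -x - 2y.
  leading term x: subtract (6)·h_6 from -x - 2y → -3y - 3
  leading term y: subtract (-\tfrac{1}{2})·h_7 from -3y - 3 → 0
  remainder 0.

S(f_2,h_7): leading monomials are coprime, so the S-polynomial reduces to 0 (Buchberger's first criterion).
S(f_3,h_7): leading monomials are coprime, so the S-polynomial reduces to 0 (Buchberger's first criterion).
S(h_4,h_7): lcm = y^{3}. S = -y^{2} - y.
  leading term y^{2}: subtract (-\tfrac{4}{3})·h_5 from -y^{2} - y → 0
  remainder 0.

S(h_5,h_7): lcm = y^{2}. S = 0.
  remainder 0.

S(h_6,h_7): leading monomials are coprime, so the S-polynomial reduces to 0 (Buchberger's first criterion).
Every S-polynomial of the final basis reduces to 0, so we have a Gröbner basis.
Inter-reduce: drop elements whose leading term is divisible by another's, tail-reduce, and make monic.
Reduced Gröbner basis: {x - 2, y + 1}.

The lex basis is triangular: the last element involves only y. Solving y + 1 = 0 gives y ∈ {-1}; substituting each value into the earlier elements determines the remaining variables.
  y = -1: the earlier basis element becomes x - 2 = 0, giving x = 2 — point (2, -1).
Check: every point annihilates each of the original generators.

{(2, -1)}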